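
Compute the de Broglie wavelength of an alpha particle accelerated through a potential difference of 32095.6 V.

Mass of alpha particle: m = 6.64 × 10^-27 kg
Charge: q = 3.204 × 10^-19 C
5.67 × 10^-14 m

When a particle is accelerated through voltage V, it gains kinetic energy KE = qV.

The de Broglie wavelength is then λ = h/√(2mqV):

λ = h/√(2mqV)
λ = (6.626 × 10^-34 J·s) / √(2 × 6.64 × 10^-27 kg × 3.204 × 10^-19 C × 32095.6 V)
λ = 5.67 × 10^-14 m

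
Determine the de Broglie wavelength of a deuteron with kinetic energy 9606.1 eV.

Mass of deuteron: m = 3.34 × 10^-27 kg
2.07 × 10^-13 m

Using λ = h/√(2mKE):

First convert KE to Joules: KE = 9606.1 eV = 1.539 × 10^-15 J

λ = h/√(2mKE)
λ = (6.626 × 10^-34 J·s) / √(2 × 3.34 × 10^-27 kg × 1.539 × 10^-15 J)
λ = 2.07 × 10^-13 m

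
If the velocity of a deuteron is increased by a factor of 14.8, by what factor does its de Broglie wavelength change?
The wavelength decreases by a factor of 14.8.

From λ = h/(mv), the wavelength is inversely proportional to velocity:

λ ∝ 1/v

If v → 14.8v, then λ → λ/14.8

When velocity is increased by a factor of 14.8, the wavelength decreases by a factor of 14.8.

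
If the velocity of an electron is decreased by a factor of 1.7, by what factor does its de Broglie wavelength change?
The wavelength increases by a factor of 1.7.

From λ = h/(mv), the wavelength is inversely proportional to velocity:

λ ∝ 1/v

If v → v/1.7, then λ → 1.7λ

When velocity is decreased by a factor of 1.7, the wavelength increases by a factor of 1.7.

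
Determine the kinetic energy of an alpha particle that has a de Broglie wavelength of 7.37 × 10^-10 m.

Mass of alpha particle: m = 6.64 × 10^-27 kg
6.09 × 10^-23 J (or 3.80 × 10^-4 eV)

From λ = h/√(2mKE), we solve for KE:

λ² = h²/(2mKE)
KE = h²/(2mλ²)
KE = (6.626 × 10^-34 J·s)² / (2 × 6.64 × 10^-27 kg × (7.37 × 10^-10 m)²)
KE = 6.09 × 10^-23 J
KE = 3.80 × 10^-4 eV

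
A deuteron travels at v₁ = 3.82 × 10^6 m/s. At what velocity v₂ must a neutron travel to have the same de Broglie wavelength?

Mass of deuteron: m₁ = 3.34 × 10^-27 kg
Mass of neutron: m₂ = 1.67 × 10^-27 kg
v₂ = 7.64 × 10^6 m/s

For equal de Broglie wavelengths: λ₁ = λ₂

h/(m₁v₁) = h/(m₂v₂)
m₁v₁ = m₂v₂
v₂ = v₁ · (m₁/m₂)

v₂ = 3.82 × 10^6 m/s × (3.34 × 10^-27 kg / 1.67 × 10^-27 kg)
v₂ = 7.64 × 10^6 m/s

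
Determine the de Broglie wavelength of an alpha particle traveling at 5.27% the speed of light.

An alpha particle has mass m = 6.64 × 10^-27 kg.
6.32 × 10^-15 m

Using the de Broglie relation λ = h/(mv):

v = 5.27% × c = 1.580 × 10^7 m/s

λ = h/(mv)
λ = (6.626 × 10^-34 J·s) / (6.64 × 10^-27 kg × 1.580 × 10^7 m/s)
λ = 6.32 × 10^-15 m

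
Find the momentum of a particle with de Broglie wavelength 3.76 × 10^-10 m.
1.76 × 10^-24 kg·m/s

From the de Broglie relation λ = h/p, we solve for p:

p = h/λ
p = (6.626 × 10^-34 J·s) / (3.76 × 10^-10 m)
p = 1.76 × 10^-24 kg·m/s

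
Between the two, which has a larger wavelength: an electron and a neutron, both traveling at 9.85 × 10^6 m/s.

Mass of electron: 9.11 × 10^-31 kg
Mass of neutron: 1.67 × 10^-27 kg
The electron has the longer wavelength.

Using λ = h/(mv), since both particles have the same velocity, the wavelength depends only on mass.

For electron: λ₁ = h/(m₁v) = 7.38 × 10^-11 m
For neutron: λ₂ = h/(m₂v) = 4.03 × 10^-14 m

Since λ ∝ 1/m at constant velocity, the lighter particle has the longer wavelength.

The electron has the longer de Broglie wavelength.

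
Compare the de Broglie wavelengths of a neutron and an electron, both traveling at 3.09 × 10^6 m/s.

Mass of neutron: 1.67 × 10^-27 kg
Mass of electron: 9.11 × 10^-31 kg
The electron has the longer wavelength.

Using λ = h/(mv), since both particles have the same velocity, the wavelength depends only on mass.

For neutron: λ₁ = h/(m₁v) = 1.28 × 10^-13 m
For electron: λ₂ = h/(m₂v) = 2.35 × 10^-10 m

Since λ ∝ 1/m at constant velocity, the lighter particle has the longer wavelength.

The electron has the longer de Broglie wavelength.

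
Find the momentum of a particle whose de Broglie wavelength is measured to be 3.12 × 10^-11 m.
2.12 × 10^-23 kg·m/s

From the de Broglie relation λ = h/p, we solve for p:

p = h/λ
p = (6.626 × 10^-34 J·s) / (3.12 × 10^-11 m)
p = 2.12 × 10^-23 kg·m/s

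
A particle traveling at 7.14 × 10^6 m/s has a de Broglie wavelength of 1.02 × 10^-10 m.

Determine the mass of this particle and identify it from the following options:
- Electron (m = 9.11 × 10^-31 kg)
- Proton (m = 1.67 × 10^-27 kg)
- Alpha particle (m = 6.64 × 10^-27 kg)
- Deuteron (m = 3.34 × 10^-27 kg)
The particle is an electron.

From λ = h/(mv), solve for mass:

m = h/(λv)
m = (6.626 × 10^-34 J·s) / (1.02 × 10^-10 m × 7.14 × 10^6 m/s)
m = 9.10 × 10^-31 kg

Comparing with the listed masses, this is closest to an electron.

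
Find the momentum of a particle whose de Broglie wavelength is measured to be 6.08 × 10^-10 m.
1.09 × 10^-24 kg·m/s

From the de Broglie relation λ = h/p, we solve for p:

p = h/λ
p = (6.626 × 10^-34 J·s) / (6.08 × 10^-10 m)
p = 1.09 × 10^-24 kg·m/s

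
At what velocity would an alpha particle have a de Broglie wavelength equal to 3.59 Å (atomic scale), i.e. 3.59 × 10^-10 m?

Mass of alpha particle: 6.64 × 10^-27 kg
2.78 × 10^2 m/s

From λ = h/(mv), solve for v:

v = h/(mλ)
v = (6.626 × 10^-34 J·s) / (6.64 × 10^-27 kg × 3.59 × 10^-10 m)
v = 2.78 × 10^2 m/s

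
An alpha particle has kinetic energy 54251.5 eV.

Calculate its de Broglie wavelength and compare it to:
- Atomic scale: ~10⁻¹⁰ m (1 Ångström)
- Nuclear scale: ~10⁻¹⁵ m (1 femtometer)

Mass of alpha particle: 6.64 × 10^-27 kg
λ = 6.17 × 10^-14 m, which is between nuclear and atomic scales.

Using λ = h/√(2mKE):

KE = 54251.5 eV = 8.692 × 10^-15 J

λ = h/√(2mKE)
λ = (6.626 × 10^-34 J·s) / √(2 × 6.64 × 10^-27 kg × 8.692 × 10^-15 J)
λ = 6.17 × 10^-14 m

Comparison:
- Atomic scale (10⁻¹⁰ m): λ is 0.00062× this size
- Nuclear scale (10⁻¹⁵ m): λ is 62× this size

The wavelength is between nuclear and atomic scales.

This wavelength is appropriate for probing atomic structure but too large for nuclear physics experiments.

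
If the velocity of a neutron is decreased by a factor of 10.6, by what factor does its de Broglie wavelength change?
The wavelength increases by a factor of 10.6.

From λ = h/(mv), the wavelength is inversely proportional to velocity:

λ ∝ 1/v

If v → v/10.6, then λ → 10.6λ

When velocity is decreased by a factor of 10.6, the wavelength increases by a factor of 10.6.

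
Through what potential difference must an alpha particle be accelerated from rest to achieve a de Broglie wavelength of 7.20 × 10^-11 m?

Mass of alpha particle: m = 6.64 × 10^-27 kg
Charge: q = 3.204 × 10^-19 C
1.99 × 10^-2 V

From λ = h/√(2mqV), we solve for V:

λ² = h²/(2mqV)
V = h²/(2mqλ²)
V = (6.626 × 10^-34 J·s)² / (2 × 6.64 × 10^-27 kg × 3.204 × 10^-19 C × (7.20 × 10^-11 m)²)
V = 1.99 × 10^-2 V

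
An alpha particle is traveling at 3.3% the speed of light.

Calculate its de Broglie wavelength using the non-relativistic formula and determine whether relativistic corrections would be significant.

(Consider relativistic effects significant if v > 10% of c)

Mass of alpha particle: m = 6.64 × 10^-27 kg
No, relativistic corrections are not needed.

Using the non-relativistic de Broglie formula λ = h/(mv):

v = 3.3% × c = 9.893 × 10^6 m/s

λ = h/(mv)
λ = (6.626 × 10^-34 J·s) / (6.64 × 10^-27 kg × 9.893 × 10^6 m/s)
λ = 1.01 × 10^-14 m

Since v = 3.3% of c < 10% of c, relativistic corrections are NOT significant and this non-relativistic result is a good approximation.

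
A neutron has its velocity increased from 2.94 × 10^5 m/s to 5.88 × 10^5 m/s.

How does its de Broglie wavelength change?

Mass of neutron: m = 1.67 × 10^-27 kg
The wavelength decreases by a factor of 2.

Using λ = h/(mv):

Initial wavelength: λ₁ = h/(mv₁) = 1.35 × 10^-12 m
Final wavelength: λ₂ = h/(mv₂) = 6.75 × 10^-13 m

Since λ ∝ 1/v, when velocity increases by a factor of 2, the wavelength decreases by a factor of 2.

λ₂/λ₁ = v₁/v₂ = 1/2

The wavelength decreases by a factor of 2.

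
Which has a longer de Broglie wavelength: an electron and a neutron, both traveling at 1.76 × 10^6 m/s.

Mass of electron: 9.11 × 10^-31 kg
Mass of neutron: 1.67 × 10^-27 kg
The electron has the longer wavelength.

Using λ = h/(mv), since both particles have the same velocity, the wavelength depends only on mass.

For electron: λ₁ = h/(m₁v) = 4.13 × 10^-10 m
For neutron: λ₂ = h/(m₂v) = 2.25 × 10^-13 m

Since λ ∝ 1/m at constant velocity, the lighter particle has the longer wavelength.

The electron has the longer de Broglie wavelength.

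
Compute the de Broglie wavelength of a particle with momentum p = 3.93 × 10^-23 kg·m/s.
1.69 × 10^-11 m

Using the de Broglie relation λ = h/p:

λ = h/p
λ = (6.626 × 10^-34 J·s) / (3.93 × 10^-23 kg·m/s)
λ = 1.69 × 10^-11 m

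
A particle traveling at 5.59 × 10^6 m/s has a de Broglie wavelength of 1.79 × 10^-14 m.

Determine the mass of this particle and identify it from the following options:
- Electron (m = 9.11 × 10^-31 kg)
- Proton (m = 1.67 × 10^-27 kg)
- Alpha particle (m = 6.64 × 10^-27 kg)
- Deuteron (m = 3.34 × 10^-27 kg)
The particle is an alpha particle.

From λ = h/(mv), solve for mass:

m = h/(λv)
m = (6.626 × 10^-34 J·s) / (1.79 × 10^-14 m × 5.59 × 10^6 m/s)
m = 6.62 × 10^-27 kg

Comparing with the listed masses, this is closest to an alpha particle.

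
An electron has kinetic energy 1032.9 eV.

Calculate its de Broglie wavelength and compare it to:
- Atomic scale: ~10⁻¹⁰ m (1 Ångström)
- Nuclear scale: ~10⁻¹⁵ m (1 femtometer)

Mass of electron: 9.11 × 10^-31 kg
λ = 3.82 × 10^-11 m, which is between nuclear and atomic scales.

Using λ = h/√(2mKE):

KE = 1032.9 eV = 1.655 × 10^-16 J

λ = h/√(2mKE)
λ = (6.626 × 10^-34 J·s) / √(2 × 9.11 × 10^-31 kg × 1.655 × 10^-16 J)
λ = 3.82 × 10^-11 m

Comparison:
- Atomic scale (10⁻¹⁰ m): λ is 0.38× this size
- Nuclear scale (10⁻¹⁵ m): λ is 3.8e+04× this size

The wavelength is between nuclear and atomic scales.

This wavelength is appropriate for probing atomic structure but too large for nuclear physics experiments.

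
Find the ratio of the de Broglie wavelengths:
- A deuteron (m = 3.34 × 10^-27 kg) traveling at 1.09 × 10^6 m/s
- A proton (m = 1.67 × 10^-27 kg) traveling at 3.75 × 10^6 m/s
λ₁/λ₂ = 1.72

Using λ = h/(mv):

λ₁ = h/(m₁v₁) = 1.82 × 10^-13 m
λ₂ = h/(m₂v₂) = 1.06 × 10^-13 m

Ratio λ₁/λ₂ = (m₂v₂)/(m₁v₁)
         = (1.67 × 10^-27 kg × 3.75 × 10^6 m/s) / (3.34 × 10^-27 kg × 1.09 × 10^6 m/s)
         = 1.72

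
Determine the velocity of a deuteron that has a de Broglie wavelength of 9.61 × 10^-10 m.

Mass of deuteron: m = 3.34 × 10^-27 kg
2.06 × 10^2 m/s

From the de Broglie relation λ = h/(mv), we solve for v:

v = h/(mλ)
v = (6.626 × 10^-34 J·s) / (3.34 × 10^-27 kg × 9.61 × 10^-10 m)
v = 2.06 × 10^2 m/s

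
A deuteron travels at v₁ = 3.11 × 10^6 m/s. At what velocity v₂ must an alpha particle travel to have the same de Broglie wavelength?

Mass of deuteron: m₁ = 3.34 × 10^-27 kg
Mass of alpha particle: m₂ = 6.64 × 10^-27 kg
v₂ = 1.56 × 10^6 m/s

For equal de Broglie wavelengths: λ₁ = λ₂

h/(m₁v₁) = h/(m₂v₂)
m₁v₁ = m₂v₂
v₂ = v₁ · (m₁/m₂)

v₂ = 3.11 × 10^6 m/s × (3.34 × 10^-27 kg / 6.64 × 10^-27 kg)
v₂ = 1.56 × 10^6 m/s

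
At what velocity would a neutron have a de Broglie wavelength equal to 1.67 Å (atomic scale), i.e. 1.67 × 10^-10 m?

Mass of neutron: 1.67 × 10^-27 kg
2.38 × 10^3 m/s

From λ = h/(mv), solve for v:

v = h/(mλ)
v = (6.626 × 10^-34 J·s) / (1.67 × 10^-27 kg × 1.67 × 10^-10 m)
v = 2.38 × 10^3 m/s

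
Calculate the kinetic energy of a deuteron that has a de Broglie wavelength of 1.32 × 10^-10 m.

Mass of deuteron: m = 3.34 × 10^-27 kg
3.77 × 10^-21 J (or 0.0235 eV)

From λ = h/√(2mKE), we solve for KE:

λ² = h²/(2mKE)
KE = h²/(2mλ²)
KE = (6.626 × 10^-34 J·s)² / (2 × 3.34 × 10^-27 kg × (1.32 × 10^-10 m)²)
KE = 3.77 × 10^-21 J
KE = 0.0235 eV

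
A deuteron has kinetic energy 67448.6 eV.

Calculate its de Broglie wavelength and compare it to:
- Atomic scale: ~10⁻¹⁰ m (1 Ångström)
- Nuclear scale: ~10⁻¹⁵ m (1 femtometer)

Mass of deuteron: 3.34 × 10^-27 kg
λ = 7.80 × 10^-14 m, which is between nuclear and atomic scales.

Using λ = h/√(2mKE):

KE = 67448.6 eV = 1.081 × 10^-14 J

λ = h/√(2mKE)
λ = (6.626 × 10^-34 J·s) / √(2 × 3.34 × 10^-27 kg × 1.081 × 10^-14 J)
λ = 7.80 × 10^-14 m

Comparison:
- Atomic scale (10⁻¹⁰ m): λ is 0.00078× this size
- Nuclear scale (10⁻¹⁵ m): λ is 78× this size

The wavelength is between nuclear and atomic scales.

This wavelength is appropriate for probing atomic structure but too large for nuclear physics experiments.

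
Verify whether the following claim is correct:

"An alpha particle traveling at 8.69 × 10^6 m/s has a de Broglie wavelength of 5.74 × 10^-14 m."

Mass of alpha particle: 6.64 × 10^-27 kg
False

The claim is incorrect.

Using λ = h/(mv):
λ = (6.626 × 10^-34 J·s) / (6.64 × 10^-27 kg × 8.69 × 10^6 m/s)
λ = 1.15 × 10^-14 m

The actual wavelength differs from the claimed 5.74 × 10^-14 m.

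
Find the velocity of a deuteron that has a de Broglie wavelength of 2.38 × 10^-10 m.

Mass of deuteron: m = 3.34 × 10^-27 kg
8.34 × 10^2 m/s

From the de Broglie relation λ = h/(mv), we solve for v:

v = h/(mλ)
v = (6.626 × 10^-34 J·s) / (3.34 × 10^-27 kg × 2.38 × 10^-10 m)
v = 8.34 × 10^2 m/s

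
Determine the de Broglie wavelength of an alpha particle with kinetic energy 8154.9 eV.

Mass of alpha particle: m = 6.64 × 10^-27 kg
1.59 × 10^-13 m

Using λ = h/√(2mKE):

First convert KE to Joules: KE = 8154.9 eV = 1.307 × 10^-15 J

λ = h/√(2mKE)
λ = (6.626 × 10^-34 J·s) / √(2 × 6.64 × 10^-27 kg × 1.307 × 10^-15 J)
λ = 1.59 × 10^-13 m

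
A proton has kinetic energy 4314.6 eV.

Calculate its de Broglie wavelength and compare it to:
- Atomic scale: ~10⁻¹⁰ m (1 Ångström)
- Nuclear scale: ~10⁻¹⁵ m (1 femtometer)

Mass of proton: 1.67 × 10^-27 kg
λ = 4.36 × 10^-13 m, which is between nuclear and atomic scales.

Using λ = h/√(2mKE):

KE = 4314.6 eV = 6.913 × 10^-16 J

λ = h/√(2mKE)
λ = (6.626 × 10^-34 J·s) / √(2 × 1.67 × 10^-27 kg × 6.913 × 10^-16 J)
λ = 4.36 × 10^-13 m

Comparison:
- Atomic scale (10⁻¹⁰ m): λ is 0.0044× this size
- Nuclear scale (10⁻¹⁵ m): λ is 4.4e+02× this size

The wavelength is between nuclear and atomic scales.

This wavelength is appropriate for probing atomic structure but too large for nuclear physics experiments.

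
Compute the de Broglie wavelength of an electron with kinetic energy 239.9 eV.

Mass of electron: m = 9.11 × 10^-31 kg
7.92 × 10^-11 m

Using λ = h/√(2mKE):

First convert KE to Joules: KE = 239.9 eV = 3.844 × 10^-17 J

λ = h/√(2mKE)
λ = (6.626 × 10^-34 J·s) / √(2 × 9.11 × 10^-31 kg × 3.844 × 10^-17 J)
λ = 7.92 × 10^-11 m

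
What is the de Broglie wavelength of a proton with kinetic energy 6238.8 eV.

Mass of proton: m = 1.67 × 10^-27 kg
3.63 × 10^-13 m

Using λ = h/√(2mKE):

First convert KE to Joules: KE = 6238.8 eV = 9.996 × 10^-16 J

λ = h/√(2mKE)
λ = (6.626 × 10^-34 J·s) / √(2 × 1.67 × 10^-27 kg × 9.996 × 10^-16 J)
λ = 3.63 × 10^-13 m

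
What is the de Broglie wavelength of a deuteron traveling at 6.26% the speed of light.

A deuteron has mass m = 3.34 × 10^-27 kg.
1.06 × 10^-14 m

Using the de Broglie relation λ = h/(mv):

v = 6.26% × c = 1.877 × 10^7 m/s

λ = h/(mv)
λ = (6.626 × 10^-34 J·s) / (3.34 × 10^-27 kg × 1.877 × 10^7 m/s)
λ = 1.06 × 10^-14 m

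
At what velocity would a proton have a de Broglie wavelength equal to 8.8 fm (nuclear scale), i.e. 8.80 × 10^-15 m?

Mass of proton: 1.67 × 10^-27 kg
4.51 × 10^7 m/s

From λ = h/(mv), solve for v:

v = h/(mλ)
v = (6.626 × 10^-34 J·s) / (1.67 × 10^-27 kg × 8.80 × 10^-15 m)
v = 4.51 × 10^7 m/s

Note: This velocity is 15.0% of the speed of light, so relativistic corrections would be needed for a more accurate calculation.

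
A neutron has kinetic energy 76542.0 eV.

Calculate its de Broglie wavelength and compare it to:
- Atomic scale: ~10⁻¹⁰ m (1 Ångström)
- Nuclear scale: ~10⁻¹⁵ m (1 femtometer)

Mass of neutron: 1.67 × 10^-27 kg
λ = 1.04 × 10^-13 m, which is between nuclear and atomic scales.

Using λ = h/√(2mKE):

KE = 76542.0 eV = 1.226 × 10^-14 J

λ = h/√(2mKE)
λ = (6.626 × 10^-34 J·s) / √(2 × 1.67 × 10^-27 kg × 1.226 × 10^-14 J)
λ = 1.04 × 10^-13 m

Comparison:
- Atomic scale (10⁻¹⁰ m): λ is 0.001× this size
- Nuclear scale (10⁻¹⁵ m): λ is 1e+02× this size

The wavelength is between nuclear and atomic scales.

This wavelength is appropriate for probing atomic structure but too large for nuclear physics experiments.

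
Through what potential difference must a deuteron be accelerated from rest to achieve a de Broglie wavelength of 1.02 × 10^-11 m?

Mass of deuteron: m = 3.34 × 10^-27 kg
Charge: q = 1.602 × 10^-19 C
3.94 V

From λ = h/√(2mqV), we solve for V:

λ² = h²/(2mqV)
V = h²/(2mqλ²)
V = (6.626 × 10^-34 J·s)² / (2 × 3.34 × 10^-27 kg × 1.602 × 10^-19 C × (1.02 × 10^-11 m)²)
V = 3.94 V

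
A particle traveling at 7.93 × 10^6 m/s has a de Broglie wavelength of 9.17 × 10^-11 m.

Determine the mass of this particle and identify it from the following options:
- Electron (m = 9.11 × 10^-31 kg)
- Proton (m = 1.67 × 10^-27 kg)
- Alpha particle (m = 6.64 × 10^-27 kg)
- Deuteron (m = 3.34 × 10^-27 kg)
The particle is an electron.

From λ = h/(mv), solve for mass:

m = h/(λv)
m = (6.626 × 10^-34 J·s) / (9.17 × 10^-11 m × 7.93 × 10^6 m/s)
m = 9.11 × 10^-31 kg

Comparing with the listed masses, this is closest to an electron.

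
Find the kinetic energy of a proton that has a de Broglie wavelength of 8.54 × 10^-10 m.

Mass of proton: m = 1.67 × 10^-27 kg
1.80 × 10^-22 J (or 1.12 × 10^-3 eV)

From λ = h/√(2mKE), we solve for KE:

λ² = h²/(2mKE)
KE = h²/(2mλ²)
KE = (6.626 × 10^-34 J·s)² / (2 × 1.67 × 10^-27 kg × (8.54 × 10^-10 m)²)
KE = 1.80 × 10^-22 J
KE = 1.12 × 10^-3 eV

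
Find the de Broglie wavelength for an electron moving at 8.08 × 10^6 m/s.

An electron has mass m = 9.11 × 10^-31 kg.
9.00 × 10^-11 m

Using the de Broglie relation λ = h/(mv):

λ = h/(mv)
λ = (6.626 × 10^-34 J·s) / (9.11 × 10^-31 kg × 8.08 × 10^6 m/s)
λ = 9.00 × 10^-11 m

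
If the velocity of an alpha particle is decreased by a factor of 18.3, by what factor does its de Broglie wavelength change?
The wavelength increases by a factor of 18.3.

From λ = h/(mv), the wavelength is inversely proportional to velocity:

λ ∝ 1/v

If v → v/18.3, then λ → 18.3λ

When velocity is decreased by a factor of 18.3, the wavelength increases by a factor of 18.3.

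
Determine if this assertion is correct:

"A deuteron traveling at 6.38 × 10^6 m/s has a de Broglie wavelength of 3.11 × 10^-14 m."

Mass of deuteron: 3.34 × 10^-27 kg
True

The claim is correct.

Using λ = h/(mv):
λ = (6.626 × 10^-34 J·s) / (3.34 × 10^-27 kg × 6.38 × 10^6 m/s)
λ = 3.11 × 10^-14 m

This matches the claimed value.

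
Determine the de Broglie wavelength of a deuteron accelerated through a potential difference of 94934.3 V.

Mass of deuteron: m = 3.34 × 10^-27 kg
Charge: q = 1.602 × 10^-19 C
6.57 × 10^-14 m

When a particle is accelerated through voltage V, it gains kinetic energy KE = qV.

The de Broglie wavelength is then λ = h/√(2mqV):

λ = h/√(2mqV)
λ = (6.626 × 10^-34 J·s) / √(2 × 3.34 × 10^-27 kg × 1.602 × 10^-19 C × 94934.3 V)
λ = 6.57 × 10^-14 m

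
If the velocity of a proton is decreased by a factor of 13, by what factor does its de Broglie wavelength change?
The wavelength increases by a factor of 13.

From λ = h/(mv), the wavelength is inversely proportional to velocity:

λ ∝ 1/v

If v → v/13, then λ → 13λ

When velocity is decreased by a factor of 13, the wavelength increases by a factor of 13.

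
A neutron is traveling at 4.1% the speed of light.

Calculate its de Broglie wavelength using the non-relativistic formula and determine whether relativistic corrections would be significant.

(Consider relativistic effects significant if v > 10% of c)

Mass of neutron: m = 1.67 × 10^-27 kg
No, relativistic corrections are not needed.

Using the non-relativistic de Broglie formula λ = h/(mv):

v = 4.1% × c = 1.229 × 10^7 m/s

λ = h/(mv)
λ = (6.626 × 10^-34 J·s) / (1.67 × 10^-27 kg × 1.229 × 10^7 m/s)
λ = 3.23 × 10^-14 m

Since v = 4.1% of c < 10% of c, relativistic corrections are NOT significant and this non-relativistic result is a good approximation.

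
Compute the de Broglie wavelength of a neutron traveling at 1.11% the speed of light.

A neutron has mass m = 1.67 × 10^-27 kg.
1.19 × 10^-13 m

Using the de Broglie relation λ = h/(mv):

v = 1.11% × c = 3.328 × 10^6 m/s

λ = h/(mv)
λ = (6.626 × 10^-34 J·s) / (1.67 × 10^-27 kg × 3.328 × 10^6 m/s)
λ = 1.19 × 10^-13 m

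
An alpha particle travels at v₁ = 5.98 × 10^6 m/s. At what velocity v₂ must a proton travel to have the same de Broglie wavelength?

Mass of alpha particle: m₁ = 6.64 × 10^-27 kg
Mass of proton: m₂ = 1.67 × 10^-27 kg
v₂ = 2.38 × 10^7 m/s

For equal de Broglie wavelengths: λ₁ = λ₂

h/(m₁v₁) = h/(m₂v₂)
m₁v₁ = m₂v₂
v₂ = v₁ · (m₁/m₂)

v₂ = 5.98 × 10^6 m/s × (6.64 × 10^-27 kg / 1.67 × 10^-27 kg)
v₂ = 2.38 × 10^7 m/s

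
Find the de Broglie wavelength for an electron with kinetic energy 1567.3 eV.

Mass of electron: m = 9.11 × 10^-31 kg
3.10 × 10^-11 m

Using λ = h/√(2mKE):

First convert KE to Joules: KE = 1567.3 eV = 2.511 × 10^-16 J

λ = h/√(2mKE)
λ = (6.626 × 10^-34 J·s) / √(2 × 9.11 × 10^-31 kg × 2.511 × 10^-16 J)
λ = 3.10 × 10^-11 m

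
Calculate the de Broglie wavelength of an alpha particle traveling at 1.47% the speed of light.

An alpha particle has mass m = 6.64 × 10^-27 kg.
2.26 × 10^-14 m

Using the de Broglie relation λ = h/(mv):

v = 1.47% × c = 4.407 × 10^6 m/s

λ = h/(mv)
λ = (6.626 × 10^-34 J·s) / (6.64 × 10^-27 kg × 4.407 × 10^6 m/s)
λ = 2.26 × 10^-14 m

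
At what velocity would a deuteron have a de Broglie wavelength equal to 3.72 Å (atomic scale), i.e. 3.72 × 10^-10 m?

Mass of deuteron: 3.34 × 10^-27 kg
5.33 × 10^2 m/s

From λ = h/(mv), solve for v:

v = h/(mλ)
v = (6.626 × 10^-34 J·s) / (3.34 × 10^-27 kg × 3.72 × 10^-10 m)
v = 5.33 × 10^2 m/s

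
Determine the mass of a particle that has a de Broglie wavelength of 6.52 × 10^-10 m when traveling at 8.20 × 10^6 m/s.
1.24 × 10^-31 kg

From the de Broglie relation λ = h/(mv), we solve for m:

m = h/(λv)
m = (6.626 × 10^-34 J·s) / (6.52 × 10^-10 m × 8.20 × 10^6 m/s)
m = 1.24 × 10^-31 kg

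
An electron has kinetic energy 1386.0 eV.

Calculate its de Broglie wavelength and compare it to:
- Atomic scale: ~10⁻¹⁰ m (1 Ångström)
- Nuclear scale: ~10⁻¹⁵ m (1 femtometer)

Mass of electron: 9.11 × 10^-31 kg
λ = 3.29 × 10^-11 m, which is between nuclear and atomic scales.

Using λ = h/√(2mKE):

KE = 1386.0 eV = 2.221 × 10^-16 J

λ = h/√(2mKE)
λ = (6.626 × 10^-34 J·s) / √(2 × 9.11 × 10^-31 kg × 2.221 × 10^-16 J)
λ = 3.29 × 10^-11 m

Comparison:
- Atomic scale (10⁻¹⁰ m): λ is 0.33× this size
- Nuclear scale (10⁻¹⁵ m): λ is 3.3e+04× this size

The wavelength is between nuclear and atomic scales.

This wavelength is appropriate for probing atomic structure but too large for nuclear physics experiments.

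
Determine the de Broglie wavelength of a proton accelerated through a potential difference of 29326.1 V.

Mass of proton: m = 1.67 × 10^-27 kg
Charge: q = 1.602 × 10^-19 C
1.67 × 10^-13 m

When a particle is accelerated through voltage V, it gains kinetic energy KE = qV.

The de Broglie wavelength is then λ = h/√(2mqV):

λ = h/√(2mqV)
λ = (6.626 × 10^-34 J·s) / √(2 × 1.67 × 10^-27 kg × 1.602 × 10^-19 C × 29326.1 V)
λ = 1.67 × 10^-13 m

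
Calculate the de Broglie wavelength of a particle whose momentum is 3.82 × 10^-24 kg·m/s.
1.73 × 10^-10 m

Using the de Broglie relation λ = h/p:

λ = h/p
λ = (6.626 × 10^-34 J·s) / (3.82 × 10^-24 kg·m/s)
λ = 1.73 × 10^-10 m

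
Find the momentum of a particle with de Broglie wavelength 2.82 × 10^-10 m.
2.35 × 10^-24 kg·m/s

From the de Broglie relation λ = h/p, we solve for p:

p = h/λ
p = (6.626 × 10^-34 J·s) / (2.82 × 10^-10 m)
p = 2.35 × 10^-24 kg·m/s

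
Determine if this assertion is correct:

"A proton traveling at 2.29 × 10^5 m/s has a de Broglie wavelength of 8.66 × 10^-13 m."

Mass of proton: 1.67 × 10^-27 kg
False

The claim is incorrect.

Using λ = h/(mv):
λ = (6.626 × 10^-34 J·s) / (1.67 × 10^-27 kg × 2.29 × 10^5 m/s)
λ = 1.73 × 10^-12 m

The actual wavelength differs from the claimed 8.66 × 10^-13 m.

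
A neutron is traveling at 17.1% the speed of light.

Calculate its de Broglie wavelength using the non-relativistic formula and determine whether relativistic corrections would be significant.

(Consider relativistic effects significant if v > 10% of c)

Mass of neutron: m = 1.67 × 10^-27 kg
Yes, relativistic corrections are needed.

Using the non-relativistic de Broglie formula λ = h/(mv):

v = 17.1% × c = 5.126 × 10^7 m/s

λ = h/(mv)
λ = (6.626 × 10^-34 J·s) / (1.67 × 10^-27 kg × 5.126 × 10^7 m/s)
λ = 7.74 × 10^-15 m

Since v = 17.1% of c > 10% of c, relativistic corrections ARE significant and the actual wavelength would differ from this non-relativistic estimate.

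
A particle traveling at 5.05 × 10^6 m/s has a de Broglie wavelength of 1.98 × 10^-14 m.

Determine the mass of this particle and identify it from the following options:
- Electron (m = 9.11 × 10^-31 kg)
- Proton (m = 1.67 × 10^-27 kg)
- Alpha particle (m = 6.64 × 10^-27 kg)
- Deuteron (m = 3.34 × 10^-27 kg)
The particle is an alpha particle.

From λ = h/(mv), solve for mass:

m = h/(λv)
m = (6.626 × 10^-34 J·s) / (1.98 × 10^-14 m × 5.05 × 10^6 m/s)
m = 6.63 × 10^-27 kg

Comparing with the listed masses, this is closest to an alpha particle.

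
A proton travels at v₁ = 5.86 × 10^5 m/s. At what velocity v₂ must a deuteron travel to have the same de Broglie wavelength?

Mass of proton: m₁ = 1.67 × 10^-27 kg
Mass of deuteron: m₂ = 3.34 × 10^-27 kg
v₂ = 2.93 × 10^5 m/s

For equal de Broglie wavelengths: λ₁ = λ₂

h/(m₁v₁) = h/(m₂v₂)
m₁v₁ = m₂v₂
v₂ = v₁ · (m₁/m₂)

v₂ = 5.86 × 10^5 m/s × (1.67 × 10^-27 kg / 3.34 × 10^-27 kg)
v₂ = 2.93 × 10^5 m/s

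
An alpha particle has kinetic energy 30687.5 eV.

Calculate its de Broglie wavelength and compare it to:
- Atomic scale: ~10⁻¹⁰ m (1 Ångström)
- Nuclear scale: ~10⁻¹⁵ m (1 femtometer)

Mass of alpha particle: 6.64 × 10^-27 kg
λ = 8.20 × 10^-14 m, which is between nuclear and atomic scales.

Using λ = h/√(2mKE):

KE = 30687.5 eV = 4.917 × 10^-15 J

λ = h/√(2mKE)
λ = (6.626 × 10^-34 J·s) / √(2 × 6.64 × 10^-27 kg × 4.917 × 10^-15 J)
λ = 8.20 × 10^-14 m

Comparison:
- Atomic scale (10⁻¹⁰ m): λ is 0.00082× this size
- Nuclear scale (10⁻¹⁵ m): λ is 82× this size

The wavelength is between nuclear and atomic scales.

This wavelength is appropriate for probing atomic structure but too large for nuclear physics experiments.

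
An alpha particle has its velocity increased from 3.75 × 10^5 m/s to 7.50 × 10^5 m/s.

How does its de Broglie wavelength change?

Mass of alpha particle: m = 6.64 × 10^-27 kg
The wavelength decreases by a factor of 2.

Using λ = h/(mv):

Initial wavelength: λ₁ = h/(mv₁) = 2.66 × 10^-13 m
Final wavelength: λ₂ = h/(mv₂) = 1.33 × 10^-13 m

Since λ ∝ 1/v, when velocity increases by a factor of 2, the wavelength decreases by a factor of 2.

λ₂/λ₁ = v₁/v₂ = 1/2

The wavelength decreases by a factor of 2.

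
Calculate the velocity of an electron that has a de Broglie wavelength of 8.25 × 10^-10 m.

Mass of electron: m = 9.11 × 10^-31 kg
8.82 × 10^5 m/s

From the de Broglie relation λ = h/(mv), we solve for v:

v = h/(mλ)
v = (6.626 × 10^-34 J·s) / (9.11 × 10^-31 kg × 8.25 × 10^-10 m)
v = 8.82 × 10^5 m/s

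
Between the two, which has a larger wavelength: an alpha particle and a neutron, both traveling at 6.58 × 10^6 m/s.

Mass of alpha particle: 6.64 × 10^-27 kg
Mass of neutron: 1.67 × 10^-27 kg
The neutron has the longer wavelength.

Using λ = h/(mv), since both particles have the same velocity, the wavelength depends only on mass.

For alpha particle: λ₁ = h/(m₁v) = 1.52 × 10^-14 m
For neutron: λ₂ = h/(m₂v) = 6.03 × 10^-14 m

Since λ ∝ 1/m at constant velocity, the lighter particle has the longer wavelength.

The neutron has the longer de Broglie wavelength.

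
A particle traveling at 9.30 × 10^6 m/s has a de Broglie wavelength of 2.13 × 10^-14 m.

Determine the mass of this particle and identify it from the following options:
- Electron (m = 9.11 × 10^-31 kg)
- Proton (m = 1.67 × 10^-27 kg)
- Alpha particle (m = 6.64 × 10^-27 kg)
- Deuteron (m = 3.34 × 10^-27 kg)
The particle is a deuteron.

From λ = h/(mv), solve for mass:

m = h/(λv)
m = (6.626 × 10^-34 J·s) / (2.13 × 10^-14 m × 9.30 × 10^6 m/s)
m = 3.34 × 10^-27 kg

Comparing with the listed masses, this is closest to a deuteron.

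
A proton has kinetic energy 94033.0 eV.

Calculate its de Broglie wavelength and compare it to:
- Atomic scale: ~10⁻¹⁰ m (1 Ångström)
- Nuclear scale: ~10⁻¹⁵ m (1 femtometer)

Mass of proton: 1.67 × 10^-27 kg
λ = 9.34 × 10^-14 m, which is between nuclear and atomic scales.

Using λ = h/√(2mKE):

KE = 94033.0 eV = 1.507 × 10^-14 J

λ = h/√(2mKE)
λ = (6.626 × 10^-34 J·s) / √(2 × 1.67 × 10^-27 kg × 1.507 × 10^-14 J)
λ = 9.34 × 10^-14 m

Comparison:
- Atomic scale (10⁻¹⁰ m): λ is 0.00093× this size
- Nuclear scale (10⁻¹⁵ m): λ is 93× this size

The wavelength is between nuclear and atomic scales.

This wavelength is appropriate for probing atomic structure but too large for nuclear physics experiments.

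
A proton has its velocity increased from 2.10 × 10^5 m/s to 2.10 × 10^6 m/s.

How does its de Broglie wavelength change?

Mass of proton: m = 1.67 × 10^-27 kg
The wavelength decreases by a factor of 10.

Using λ = h/(mv):

Initial wavelength: λ₁ = h/(mv₁) = 1.89 × 10^-12 m
Final wavelength: λ₂ = h/(mv₂) = 1.89 × 10^-13 m

Since λ ∝ 1/v, when velocity increases by a factor of 10, the wavelength decreases by a factor of 10.

λ₂/λ₁ = v₁/v₂ = 1/10

The wavelength decreases by a factor of 10.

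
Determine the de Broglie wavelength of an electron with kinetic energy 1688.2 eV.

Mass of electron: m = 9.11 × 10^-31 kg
2.98 × 10^-11 m

Using λ = h/√(2mKE):

First convert KE to Joules: KE = 1688.2 eV = 2.705 × 10^-16 J

λ = h/√(2mKE)
λ = (6.626 × 10^-34 J·s) / √(2 × 9.11 × 10^-31 kg × 2.705 × 10^-16 J)
λ = 2.98 × 10^-11 m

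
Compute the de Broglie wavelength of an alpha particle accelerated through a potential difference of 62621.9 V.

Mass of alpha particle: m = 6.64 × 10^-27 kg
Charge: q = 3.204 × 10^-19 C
4.06 × 10^-14 m

When a particle is accelerated through voltage V, it gains kinetic energy KE = qV.

The de Broglie wavelength is then λ = h/√(2mqV):

λ = h/√(2mqV)
λ = (6.626 × 10^-34 J·s) / √(2 × 6.64 × 10^-27 kg × 3.204 × 10^-19 C × 62621.9 V)
λ = 4.06 × 10^-14 m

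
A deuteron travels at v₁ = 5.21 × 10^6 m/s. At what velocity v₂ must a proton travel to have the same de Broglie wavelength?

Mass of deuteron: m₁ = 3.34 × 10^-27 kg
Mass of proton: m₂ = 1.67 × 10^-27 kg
v₂ = 1.04 × 10^7 m/s

For equal de Broglie wavelengths: λ₁ = λ₂

h/(m₁v₁) = h/(m₂v₂)
m₁v₁ = m₂v₂
v₂ = v₁ · (m₁/m₂)

v₂ = 5.21 × 10^6 m/s × (3.34 × 10^-27 kg / 1.67 × 10^-27 kg)
v₂ = 1.04 × 10^7 m/s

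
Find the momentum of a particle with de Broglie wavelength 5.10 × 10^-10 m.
1.30 × 10^-24 kg·m/s

From the de Broglie relation λ = h/p, we solve for p:

p = h/λ
p = (6.626 × 10^-34 J·s) / (5.10 × 10^-10 m)
p = 1.30 × 10^-24 kg·m/s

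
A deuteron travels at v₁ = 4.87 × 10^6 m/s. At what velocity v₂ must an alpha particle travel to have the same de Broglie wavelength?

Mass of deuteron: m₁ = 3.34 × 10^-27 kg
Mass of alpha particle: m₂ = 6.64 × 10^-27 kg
v₂ = 2.45 × 10^6 m/s

For equal de Broglie wavelengths: λ₁ = λ₂

h/(m₁v₁) = h/(m₂v₂)
m₁v₁ = m₂v₂
v₂ = v₁ · (m₁/m₂)

v₂ = 4.87 × 10^6 m/s × (3.34 × 10^-27 kg / 6.64 × 10^-27 kg)
v₂ = 2.45 × 10^6 m/s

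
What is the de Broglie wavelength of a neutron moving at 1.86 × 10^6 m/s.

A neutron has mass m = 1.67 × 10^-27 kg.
2.13 × 10^-13 m

Using the de Broglie relation λ = h/(mv):

λ = h/(mv)
λ = (6.626 × 10^-34 J·s) / (1.67 × 10^-27 kg × 1.86 × 10^6 m/s)
λ = 2.13 × 10^-13 m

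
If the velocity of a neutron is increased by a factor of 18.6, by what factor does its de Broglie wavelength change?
The wavelength decreases by a factor of 18.6.

From λ = h/(mv), the wavelength is inversely proportional to velocity:

λ ∝ 1/v

If v → 18.6v, then λ → λ/18.6

When velocity is increased by a factor of 18.6, the wavelength decreases by a factor of 18.6.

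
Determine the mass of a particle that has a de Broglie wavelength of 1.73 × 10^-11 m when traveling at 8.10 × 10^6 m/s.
4.73 × 10^-30 kg

From the de Broglie relation λ = h/(mv), we solve for m:

m = h/(λv)
m = (6.626 × 10^-34 J·s) / (1.73 × 10^-11 m × 8.10 × 10^6 m/s)
m = 4.73 × 10^-30 kg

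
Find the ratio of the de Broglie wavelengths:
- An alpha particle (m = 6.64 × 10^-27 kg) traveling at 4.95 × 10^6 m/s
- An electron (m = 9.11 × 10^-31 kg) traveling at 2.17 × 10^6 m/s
λ₁/λ₂ = 6.01 × 10^-5

Using λ = h/(mv):

λ₁ = h/(m₁v₁) = 2.02 × 10^-14 m
λ₂ = h/(m₂v₂) = 3.35 × 10^-10 m

Ratio λ₁/λ₂ = (m₂v₂)/(m₁v₁)
         = (9.11 × 10^-31 kg × 2.17 × 10^6 m/s) / (6.64 × 10^-27 kg × 4.95 × 10^6 m/s)
         = 6.01 × 10^-5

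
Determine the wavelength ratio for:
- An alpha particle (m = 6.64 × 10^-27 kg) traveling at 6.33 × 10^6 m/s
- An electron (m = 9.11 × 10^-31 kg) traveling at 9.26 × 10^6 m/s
λ₁/λ₂ = 2.01 × 10^-4

Using λ = h/(mv):

λ₁ = h/(m₁v₁) = 1.58 × 10^-14 m
λ₂ = h/(m₂v₂) = 7.85 × 10^-11 m

Ratio λ₁/λ₂ = (m₂v₂)/(m₁v₁)
         = (9.11 × 10^-31 kg × 9.26 × 10^6 m/s) / (6.64 × 10^-27 kg × 6.33 × 10^6 m/s)
         = 2.01 × 10^-4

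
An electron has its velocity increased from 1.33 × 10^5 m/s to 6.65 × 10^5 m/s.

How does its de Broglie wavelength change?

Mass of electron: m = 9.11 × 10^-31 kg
The wavelength decreases by a factor of 5.

Using λ = h/(mv):

Initial wavelength: λ₁ = h/(mv₁) = 5.47 × 10^-9 m
Final wavelength: λ₂ = h/(mv₂) = 1.09 × 10^-9 m

Since λ ∝ 1/v, when velocity increases by a factor of 5, the wavelength decreases by a factor of 5.

λ₂/λ₁ = v₁/v₂ = 1/5

The wavelength decreases by a factor of 5.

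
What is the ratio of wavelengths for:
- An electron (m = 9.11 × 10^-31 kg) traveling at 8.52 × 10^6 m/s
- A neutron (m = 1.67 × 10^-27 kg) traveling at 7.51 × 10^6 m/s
λ₁/λ₂ = 1.62 × 10^3

Using λ = h/(mv):

λ₁ = h/(m₁v₁) = 8.54 × 10^-11 m
λ₂ = h/(m₂v₂) = 5.28 × 10^-14 m

Ratio λ₁/λ₂ = (m₂v₂)/(m₁v₁)
         = (1.67 × 10^-27 kg × 7.51 × 10^6 m/s) / (9.11 × 10^-31 kg × 8.52 × 10^6 m/s)
         = 1.62 × 10^3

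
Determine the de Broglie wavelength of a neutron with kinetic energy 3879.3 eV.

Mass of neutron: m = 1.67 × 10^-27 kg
4.60 × 10^-13 m

Using λ = h/√(2mKE):

First convert KE to Joules: KE = 3879.3 eV = 6.215 × 10^-16 J

λ = h/√(2mKE)
λ = (6.626 × 10^-34 J·s) / √(2 × 1.67 × 10^-27 kg × 6.215 × 10^-16 J)
λ = 4.60 × 10^-13 m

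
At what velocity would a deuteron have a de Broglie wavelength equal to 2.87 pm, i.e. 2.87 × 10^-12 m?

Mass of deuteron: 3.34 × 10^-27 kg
6.91 × 10^4 m/s

From λ = h/(mv), solve for v:

v = h/(mλ)
v = (6.626 × 10^-34 J·s) / (3.34 × 10^-27 kg × 2.87 × 10^-12 m)
v = 6.91 × 10^4 m/s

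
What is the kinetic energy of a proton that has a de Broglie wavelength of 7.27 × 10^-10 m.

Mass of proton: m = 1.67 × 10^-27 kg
2.49 × 10^-22 J (or 1.55 × 10^-3 eV)

From λ = h/√(2mKE), we solve for KE:

λ² = h²/(2mKE)
KE = h²/(2mλ²)
KE = (6.626 × 10^-34 J·s)² / (2 × 1.67 × 10^-27 kg × (7.27 × 10^-10 m)²)
KE = 2.49 × 10^-22 J
KE = 1.55 × 10^-3 eV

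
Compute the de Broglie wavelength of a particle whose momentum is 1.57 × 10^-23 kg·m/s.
4.22 × 10^-11 m

Using the de Broglie relation λ = h/p:

λ = h/p
λ = (6.626 × 10^-34 J·s) / (1.57 × 10^-23 kg·m/s)
λ = 4.22 × 10^-11 m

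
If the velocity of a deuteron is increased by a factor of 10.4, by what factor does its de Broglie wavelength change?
The wavelength decreases by a factor of 10.4.

From λ = h/(mv), the wavelength is inversely proportional to velocity:

λ ∝ 1/v

If v → 10.4v, then λ → λ/10.4

When velocity is increased by a factor of 10.4, the wavelength decreases by a factor of 10.4.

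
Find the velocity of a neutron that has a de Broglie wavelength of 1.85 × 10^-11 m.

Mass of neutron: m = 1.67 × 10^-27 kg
2.14 × 10^4 m/s

From the de Broglie relation λ = h/(mv), we solve for v:

v = h/(mλ)
v = (6.626 × 10^-34 J·s) / (1.67 × 10^-27 kg × 1.85 × 10^-11 m)
v = 2.14 × 10^4 m/s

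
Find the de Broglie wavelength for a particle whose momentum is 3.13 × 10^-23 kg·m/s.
2.12 × 10^-11 m

Using the de Broglie relation λ = h/p:

λ = h/p
λ = (6.626 × 10^-34 J·s) / (3.13 × 10^-23 kg·m/s)
λ = 2.12 × 10^-11 m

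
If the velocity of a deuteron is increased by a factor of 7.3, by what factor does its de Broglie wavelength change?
The wavelength decreases by a factor of 7.3.

From λ = h/(mv), the wavelength is inversely proportional to velocity:

λ ∝ 1/v

If v → 7.3v, then λ → λ/7.3

When velocity is increased by a factor of 7.3, the wavelength decreases by a factor of 7.3.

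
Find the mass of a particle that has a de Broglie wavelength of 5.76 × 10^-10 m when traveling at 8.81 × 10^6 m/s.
1.31 × 10^-31 kg

From the de Broglie relation λ = h/(mv), we solve for m:

m = h/(λv)
m = (6.626 × 10^-34 J·s) / (5.76 × 10^-10 m × 8.81 × 10^6 m/s)
m = 1.31 × 10^-31 kg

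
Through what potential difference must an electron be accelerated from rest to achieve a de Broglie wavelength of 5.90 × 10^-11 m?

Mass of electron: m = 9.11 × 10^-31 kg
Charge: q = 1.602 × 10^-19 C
432 V

From λ = h/√(2mqV), we solve for V:

λ² = h²/(2mqV)
V = h²/(2mqλ²)
V = (6.626 × 10^-34 J·s)² / (2 × 9.11 × 10^-31 kg × 1.602 × 10^-19 C × (5.90 × 10^-11 m)²)
V = 432 V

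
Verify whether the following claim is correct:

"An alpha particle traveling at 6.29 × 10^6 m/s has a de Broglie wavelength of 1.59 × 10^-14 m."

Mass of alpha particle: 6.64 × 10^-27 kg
True

The claim is correct.

Using λ = h/(mv):
λ = (6.626 × 10^-34 J·s) / (6.64 × 10^-27 kg × 6.29 × 10^6 m/s)
λ = 1.59 × 10^-14 m

This matches the claimed value.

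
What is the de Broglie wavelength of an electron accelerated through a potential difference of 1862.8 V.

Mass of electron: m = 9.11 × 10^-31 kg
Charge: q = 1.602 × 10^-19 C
2.84 × 10^-11 m

When a particle is accelerated through voltage V, it gains kinetic energy KE = qV.

The de Broglie wavelength is then λ = h/√(2mqV):

λ = h/√(2mqV)
λ = (6.626 × 10^-34 J·s) / √(2 × 9.11 × 10^-31 kg × 1.602 × 10^-19 C × 1862.8 V)
λ = 2.84 × 10^-11 m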